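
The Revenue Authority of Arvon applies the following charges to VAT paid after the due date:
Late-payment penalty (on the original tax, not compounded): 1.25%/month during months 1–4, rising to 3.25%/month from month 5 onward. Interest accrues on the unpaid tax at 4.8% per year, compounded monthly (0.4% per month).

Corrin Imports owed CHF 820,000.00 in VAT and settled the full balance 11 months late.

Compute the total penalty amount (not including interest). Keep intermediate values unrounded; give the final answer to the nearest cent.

CHF 227,550.00

Penalty, months 1–4: 4 × 1.25% × CHF 820,000.00 = CHF 41,000.00
Penalty, months 5–11: 7 × 3.25% × CHF 820,000.00 = CHF 186,550.00
Total penalty = CHF 41,000.00 + CHF 186,550.00 = CHF 227,550.00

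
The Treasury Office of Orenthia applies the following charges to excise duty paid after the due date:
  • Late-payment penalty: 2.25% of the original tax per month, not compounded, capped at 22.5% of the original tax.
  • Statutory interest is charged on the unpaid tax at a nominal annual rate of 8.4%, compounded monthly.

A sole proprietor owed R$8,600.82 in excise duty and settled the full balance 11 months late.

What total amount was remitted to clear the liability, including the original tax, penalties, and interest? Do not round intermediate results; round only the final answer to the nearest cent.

Penalty (uncapped): 11 × 2.25% × R$8,600.82 = R$2,128.70…; cap = 22.5% × R$8,600.82 = R$1,935.18… → penalty = R$1,935.18…
Interest (8.4%/yr ÷ 12 = 0.7%/month): R$8,600.82 × ((1 + 0.007)^11 − 1) = R$685.9360…
Total = R$8,600.82 + R$1,935.1845 + R$685.9360… = R$11,221.94

R$11,221.94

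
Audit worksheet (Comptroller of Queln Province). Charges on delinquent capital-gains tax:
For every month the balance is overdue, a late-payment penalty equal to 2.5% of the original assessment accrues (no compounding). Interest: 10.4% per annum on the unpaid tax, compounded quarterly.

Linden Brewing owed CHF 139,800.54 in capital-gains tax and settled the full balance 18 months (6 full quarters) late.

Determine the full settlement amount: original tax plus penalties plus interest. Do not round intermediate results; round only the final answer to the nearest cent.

Late-payment penalty: 18 × 2.5% × CHF 139,800.54 = CHF 62,910.24…
Interest (10.4%/yr ÷ 4 = 2.6%/quarter): CHF 139,800.54 × ((1 + 0.026)^6 − 1) = CHF 23,276.5727…
Total = CHF 139,800.54 + CHF 62,910.2430 + CHF 23,276.5727… = CHF 225,987.36

CHF 225,987.36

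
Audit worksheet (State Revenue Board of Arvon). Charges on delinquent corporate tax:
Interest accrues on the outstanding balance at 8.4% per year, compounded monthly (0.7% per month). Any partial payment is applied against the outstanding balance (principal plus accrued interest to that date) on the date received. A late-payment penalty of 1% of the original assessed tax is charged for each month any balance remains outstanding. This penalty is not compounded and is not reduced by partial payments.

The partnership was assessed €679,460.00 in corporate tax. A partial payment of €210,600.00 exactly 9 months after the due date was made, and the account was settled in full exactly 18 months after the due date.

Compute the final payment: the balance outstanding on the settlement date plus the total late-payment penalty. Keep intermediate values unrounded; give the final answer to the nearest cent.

Balance at month 9: €679,460.0000 × (1 + 0.007)^9 = €723,484.3310…
After €210,600.00 payment: €723,484.3310… − €210,600.00 = €512,884.3310…
Balance at month 18: €512,884.3310… × (1 + 0.007)^9 = €546,115.7053…
Penalty: 18 × 1% × €679,460.00 = €122,302.80
Final settlement = outstanding balance + penalty = €546,115.7053… + €122,302.80 = €668,418.51

€668,418.51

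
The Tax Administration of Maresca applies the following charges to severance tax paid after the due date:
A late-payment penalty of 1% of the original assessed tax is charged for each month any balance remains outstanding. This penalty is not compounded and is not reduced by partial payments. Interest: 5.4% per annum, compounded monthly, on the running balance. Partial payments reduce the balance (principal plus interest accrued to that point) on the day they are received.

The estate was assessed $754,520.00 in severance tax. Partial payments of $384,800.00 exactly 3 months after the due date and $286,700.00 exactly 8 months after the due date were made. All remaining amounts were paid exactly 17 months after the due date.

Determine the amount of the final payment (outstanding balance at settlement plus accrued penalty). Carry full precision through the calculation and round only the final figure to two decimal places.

Monthly rate = 5.4% ÷ 12 = 0.45%
Balance at month 3: $754,520.0000 × (1 + 0.0045)^3 = $764,751.9258…
After $384,800.00 payment: $764,751.9258… − $384,800.00 = $379,951.9258…
Balance at month 8: $379,951.9258… × (1 + 0.0045)^5 = $388,578.1315…
After $286,700.00 payment: $388,578.1315… − $286,700.00 = $101,878.1315…
Balance at month 17: $101,878.1315… × (1 + 0.0045)^9 = $106,079.2500…
Penalty: 17 × 1% × $754,520.00 = $128,268.40
Final settlement = outstanding balance + penalty = $106,079.2500… + $128,268.40 = $234,347.65

$234,347.65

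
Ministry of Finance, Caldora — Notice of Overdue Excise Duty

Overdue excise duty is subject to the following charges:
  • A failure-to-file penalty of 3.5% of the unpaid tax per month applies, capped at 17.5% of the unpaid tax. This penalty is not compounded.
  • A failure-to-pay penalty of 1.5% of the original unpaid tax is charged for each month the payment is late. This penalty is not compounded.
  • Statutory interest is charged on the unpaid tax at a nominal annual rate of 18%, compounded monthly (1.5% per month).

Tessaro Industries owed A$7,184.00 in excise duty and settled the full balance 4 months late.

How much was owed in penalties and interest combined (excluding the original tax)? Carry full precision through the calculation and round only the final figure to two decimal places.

Failure-to-file: 4 × 3.5% × A$7,184.00 = A$1,005.76 (under the 17.5% cap)
Failure-to-pay penalty: 4 × 1.5% × A$7,184.00 = A$431.04
Interest: A$7,184.00 × ((1 + 0.015)^4 − 1) = A$7,184.00 × 0.0613636… = A$440.8357…
Penalties + interest = A$1,436.8000 + A$440.8357… = A$1,877.64

A$1,877.64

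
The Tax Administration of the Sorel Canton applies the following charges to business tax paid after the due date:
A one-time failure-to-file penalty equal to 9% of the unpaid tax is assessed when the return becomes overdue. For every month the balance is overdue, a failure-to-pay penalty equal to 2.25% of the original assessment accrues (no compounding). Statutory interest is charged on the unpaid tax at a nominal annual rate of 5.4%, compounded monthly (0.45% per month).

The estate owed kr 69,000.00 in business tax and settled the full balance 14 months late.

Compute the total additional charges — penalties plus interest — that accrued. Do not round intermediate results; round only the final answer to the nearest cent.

kr 32,421.47

Failure-to-file penalty: 9% × kr 69,000.00 = kr 6,210.00
Failure-to-pay penalty = 2.25% × kr 69,000.00 × 14 mo = kr 21,735.00
Interest: kr 69,000.00 × ((1 + 0.0045)^14 − 1) = kr 69,000.00 × 0.0648763… = kr 4,476.4670…
Penalties + interest = kr 27,945.0000 + kr 4,476.4670… = kr 32,421.47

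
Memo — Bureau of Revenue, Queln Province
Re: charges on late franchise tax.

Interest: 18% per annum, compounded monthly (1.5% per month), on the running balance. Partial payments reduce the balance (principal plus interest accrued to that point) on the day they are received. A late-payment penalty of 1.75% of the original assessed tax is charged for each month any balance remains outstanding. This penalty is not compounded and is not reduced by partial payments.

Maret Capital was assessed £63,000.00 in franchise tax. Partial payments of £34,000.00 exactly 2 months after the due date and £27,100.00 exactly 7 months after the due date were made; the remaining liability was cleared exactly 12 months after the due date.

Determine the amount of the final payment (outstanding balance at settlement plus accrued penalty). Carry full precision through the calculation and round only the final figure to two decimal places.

£19,901.16

Balance at month 2: £63,000.0000 × (1 + 0.015)^2 = £64,904.1750
After £34,000.00 payment: £64,904.1750 − £34,000.00 = £30,904.1750
Balance at month 7: £30,904.1750 × (1 + 0.015)^5 = £33,292.5734…
After £27,100.00 payment: £33,292.5734… − £27,100.00 = £6,192.5734…
Balance at month 12: £6,192.5734… × (1 + 0.015)^5 = £6,671.1602…
Penalty: 12 × 1.75% × £63,000.00 = £13,230.00
Final settlement = outstanding balance + penalty = £6,671.1602… + £13,230.00 = £19,901.16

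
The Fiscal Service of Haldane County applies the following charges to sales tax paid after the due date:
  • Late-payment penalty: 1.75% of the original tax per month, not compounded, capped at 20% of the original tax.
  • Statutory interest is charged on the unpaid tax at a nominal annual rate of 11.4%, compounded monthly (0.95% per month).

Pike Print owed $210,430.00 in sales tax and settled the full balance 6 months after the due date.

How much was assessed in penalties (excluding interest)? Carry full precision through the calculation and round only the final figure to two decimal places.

$22,095.15

Penalty: 6 × 1.75% × $210,430.00 = $22,095.15 (below the 20% cap of $42,086.00)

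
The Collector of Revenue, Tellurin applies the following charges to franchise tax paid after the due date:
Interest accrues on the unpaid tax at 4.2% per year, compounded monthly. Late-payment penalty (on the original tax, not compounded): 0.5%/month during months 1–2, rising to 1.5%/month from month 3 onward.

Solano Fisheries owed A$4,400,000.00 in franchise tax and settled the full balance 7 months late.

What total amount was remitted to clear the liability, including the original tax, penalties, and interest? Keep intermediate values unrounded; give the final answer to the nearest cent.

A$4,882,938.53

Penalty, months 1–2: 2 × 0.5% × A$4,400,000.00 = A$44,000.00
Penalty, months 3–7: 5 × 1.5% × A$4,400,000.00 = A$330,000.00
Interest (4.2%/yr ÷ 12 = 0.35%/month): A$4,400,000.00 × ((1 + 0.0035)^7 − 1) = A$108,938.5259…
Total = A$4,400,000.00 + A$374,000.0000 + A$108,938.5259… = A$4,882,938.53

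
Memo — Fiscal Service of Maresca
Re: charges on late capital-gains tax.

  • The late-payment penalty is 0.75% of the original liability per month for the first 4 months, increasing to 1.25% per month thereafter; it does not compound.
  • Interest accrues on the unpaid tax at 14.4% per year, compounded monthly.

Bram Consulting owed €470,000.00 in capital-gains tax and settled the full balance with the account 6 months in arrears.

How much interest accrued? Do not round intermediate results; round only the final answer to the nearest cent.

€34,871.59

Interest (14.4%/yr ÷ 12 = 1.2%/month): €470,000.00 × ((1 + 0.012)^6 − 1) = €34,871.5901…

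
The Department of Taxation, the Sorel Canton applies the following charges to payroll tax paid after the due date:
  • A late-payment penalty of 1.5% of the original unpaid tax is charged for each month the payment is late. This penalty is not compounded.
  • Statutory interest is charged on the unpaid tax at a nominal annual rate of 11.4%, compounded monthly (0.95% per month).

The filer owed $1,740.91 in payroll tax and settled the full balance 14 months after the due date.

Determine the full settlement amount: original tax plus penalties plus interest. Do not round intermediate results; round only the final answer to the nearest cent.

Late-payment penalty = 1.5% × $1,740.91 × 14 mo = $365.59…
Interest: $1,740.91 × ((1 + 0.0095)^14 − 1) = $1,740.91 × 0.1415331… = $246.3965…
Total = $1,740.91 + $365.5911 + $246.3965… = $2,352.90

$2,352.90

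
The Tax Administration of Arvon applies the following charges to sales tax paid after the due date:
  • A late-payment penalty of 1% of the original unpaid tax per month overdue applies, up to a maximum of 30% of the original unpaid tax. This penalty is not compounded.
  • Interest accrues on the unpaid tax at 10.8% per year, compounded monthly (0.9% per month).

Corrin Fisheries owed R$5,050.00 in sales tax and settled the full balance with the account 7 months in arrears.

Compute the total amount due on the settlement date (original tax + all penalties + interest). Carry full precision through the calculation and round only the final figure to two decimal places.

R$5,730.37

Penalty: 7 × 1% × R$5,050.00 = R$353.50 (below the 30% cap of R$1,515.00)
Interest: R$5,050.00 × ((1 + 0.009)^7 − 1) = R$5,050.00 × 0.0647267… = R$326.8701…
Total = R$5,050.00 + R$353.5000 + R$326.8701… = R$5,730.37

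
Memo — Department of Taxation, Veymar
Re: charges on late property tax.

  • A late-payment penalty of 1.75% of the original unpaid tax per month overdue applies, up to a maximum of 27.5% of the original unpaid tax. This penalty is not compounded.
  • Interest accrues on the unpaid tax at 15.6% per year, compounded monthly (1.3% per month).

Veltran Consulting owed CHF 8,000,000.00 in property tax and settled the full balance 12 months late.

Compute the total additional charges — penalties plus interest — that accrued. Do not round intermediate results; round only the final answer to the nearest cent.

CHF 3,021,214.21

Penalty: 12 × 1.75% × CHF 8,000,000.00 = CHF 1,680,000.00 (below the 27.5% cap of CHF 2,200,000.00)
Interest: CHF 8,000,000.00 × ((1 + 0.013)^12 − 1) = CHF 8,000,000.00 × 0.1676518… = CHF 1,341,214.2102…
Penalties + interest = CHF 1,680,000.0000 + CHF 1,341,214.2102… = CHF 3,021,214.21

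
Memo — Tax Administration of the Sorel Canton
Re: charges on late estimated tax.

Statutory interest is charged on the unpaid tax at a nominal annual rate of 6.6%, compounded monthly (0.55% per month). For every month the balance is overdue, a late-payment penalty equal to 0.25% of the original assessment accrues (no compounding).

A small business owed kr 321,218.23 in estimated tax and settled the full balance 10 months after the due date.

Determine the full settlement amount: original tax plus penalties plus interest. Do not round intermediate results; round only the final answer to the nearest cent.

Late-payment penalty = 0.25% × kr 321,218.23 × 10 mo = kr 8,030.46…
Interest: kr 321,218.23 × ((1 + 0.0055)^10 − 1) = kr 321,218.23 × 0.0563814… = kr 18,110.7362…
Total = kr 321,218.23 + kr 8,030.4558… + kr 18,110.7362… = kr 347,359.42

kr 347,359.42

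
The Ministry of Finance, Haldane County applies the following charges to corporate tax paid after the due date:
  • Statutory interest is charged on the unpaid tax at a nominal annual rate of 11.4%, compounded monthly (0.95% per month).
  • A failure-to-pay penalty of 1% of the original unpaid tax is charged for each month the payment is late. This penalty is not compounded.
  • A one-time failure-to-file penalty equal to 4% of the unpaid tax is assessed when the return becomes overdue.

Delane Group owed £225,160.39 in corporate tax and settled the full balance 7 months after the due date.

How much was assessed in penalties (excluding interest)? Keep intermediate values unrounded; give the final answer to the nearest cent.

Failure-to-file penalty: 4% × £225,160.39 = £9,006.42…
Failure-to-pay penalty: 7 × 1% × £225,160.39 = £15,761.23…
Total penalty = £9,006.42… + £15,761.23… = £24,767.64

£24,767.64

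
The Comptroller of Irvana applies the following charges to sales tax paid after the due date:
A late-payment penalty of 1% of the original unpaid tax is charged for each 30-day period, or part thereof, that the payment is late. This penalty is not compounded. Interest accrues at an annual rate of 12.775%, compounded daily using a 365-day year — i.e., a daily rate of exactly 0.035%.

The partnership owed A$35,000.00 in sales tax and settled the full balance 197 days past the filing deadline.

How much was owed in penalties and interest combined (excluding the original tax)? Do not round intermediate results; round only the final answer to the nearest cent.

Penalty periods: ⌈197/30⌉ = 7; penalty = 7 × 1% × A$35,000.00 = A$2,450.00
Interest: A$35,000.00 × ((1 + 0.00035)^197 − 1) = A$35,000.00 × 0.07136971… = A$2,497.9400…
Penalties + interest = A$2,450.0000 + A$2,497.9400… = A$4,947.94

A$4,947.94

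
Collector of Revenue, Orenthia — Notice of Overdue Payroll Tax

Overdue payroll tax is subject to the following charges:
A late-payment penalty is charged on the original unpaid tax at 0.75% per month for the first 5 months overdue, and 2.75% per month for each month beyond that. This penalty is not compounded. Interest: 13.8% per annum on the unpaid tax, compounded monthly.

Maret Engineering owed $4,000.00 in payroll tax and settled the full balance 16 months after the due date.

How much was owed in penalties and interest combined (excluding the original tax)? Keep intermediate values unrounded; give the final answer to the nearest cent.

$2,163.02

Penalty, months 1–5: 5 × 0.75% × $4,000.00 = $150.00
Penalty, months 6–16: 11 × 2.75% × $4,000.00 = $1,210.00
Interest (13.8%/yr ÷ 12 = 1.15%/month): $4,000.00 × ((1 + 0.0115)^16 − 1) = $803.0177…
Penalties + interest = $1,360.0000 + $803.0177… = $2,163.02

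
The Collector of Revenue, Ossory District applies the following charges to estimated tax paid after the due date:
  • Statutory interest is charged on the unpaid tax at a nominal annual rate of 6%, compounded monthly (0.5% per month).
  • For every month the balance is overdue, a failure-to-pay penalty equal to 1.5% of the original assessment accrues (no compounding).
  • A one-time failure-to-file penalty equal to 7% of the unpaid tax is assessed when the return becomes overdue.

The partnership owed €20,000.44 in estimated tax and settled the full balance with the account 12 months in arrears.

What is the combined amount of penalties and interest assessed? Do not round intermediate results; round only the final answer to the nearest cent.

Failure-to-file penalty: 7% × €20,000.44 = €1,400.03…
Failure-to-pay penalty: 12 × 1.5% × €20,000.44 = €3,600.08…
Interest: €20,000.44 × ((1 + 0.005)^12 − 1) = €20,000.44 × 0.0616778… = €1,233.5834…
Penalties + interest = €5,000.1100 + €1,233.5834… = €6,233.69

€6,233.69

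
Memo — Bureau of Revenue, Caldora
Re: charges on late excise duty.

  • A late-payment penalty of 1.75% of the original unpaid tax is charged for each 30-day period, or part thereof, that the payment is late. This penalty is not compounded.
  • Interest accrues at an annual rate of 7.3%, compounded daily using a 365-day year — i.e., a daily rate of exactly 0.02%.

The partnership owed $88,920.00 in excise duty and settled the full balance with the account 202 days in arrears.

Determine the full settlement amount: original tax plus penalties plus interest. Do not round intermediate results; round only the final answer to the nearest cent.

$103,478.25

Penalty periods: ⌈202/30⌉ = 7; penalty = 7 × 1.75% × $88,920.00 = $10,892.70
Interest: $88,920.00 × ((1 + 0.0002)^202 − 1) = $88,920.00 × 0.04122298… = $3,665.5470…
Total = $88,920.00 + $10,892.7000 + $3,665.5470… = $103,478.25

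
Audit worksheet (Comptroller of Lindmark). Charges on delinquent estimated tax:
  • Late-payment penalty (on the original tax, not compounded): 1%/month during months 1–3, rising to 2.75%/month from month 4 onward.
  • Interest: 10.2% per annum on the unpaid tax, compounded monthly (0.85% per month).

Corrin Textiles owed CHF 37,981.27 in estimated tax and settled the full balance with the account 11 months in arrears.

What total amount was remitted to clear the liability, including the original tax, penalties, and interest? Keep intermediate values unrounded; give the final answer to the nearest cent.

Penalty, months 1–3: 3 × 1% × CHF 37,981.27 = CHF 1,139.44…
Penalty, months 4–11: 8 × 2.75% × CHF 37,981.27 = CHF 8,355.88…
Interest: CHF 37,981.27 × ((1 + 0.0085)^11 − 1) = CHF 37,981.27 × 0.0975768… = CHF 3,706.0917…
Total = CHF 37,981.27 + CHF 9,495.3175 + CHF 3,706.0917… = CHF 51,182.68

CHF 51,182.68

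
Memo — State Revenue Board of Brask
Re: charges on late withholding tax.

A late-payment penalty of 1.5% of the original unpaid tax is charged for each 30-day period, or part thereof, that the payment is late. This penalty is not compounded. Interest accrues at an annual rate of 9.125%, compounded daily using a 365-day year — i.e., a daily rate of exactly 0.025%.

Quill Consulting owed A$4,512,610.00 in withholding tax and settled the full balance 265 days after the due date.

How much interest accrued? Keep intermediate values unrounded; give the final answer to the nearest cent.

A$309,045.92

Interest: A$4,512,610.00 × ((1 + 0.00025)^265 − 1) = A$4,512,610.00 × 0.06848496… = A$309,045.9166…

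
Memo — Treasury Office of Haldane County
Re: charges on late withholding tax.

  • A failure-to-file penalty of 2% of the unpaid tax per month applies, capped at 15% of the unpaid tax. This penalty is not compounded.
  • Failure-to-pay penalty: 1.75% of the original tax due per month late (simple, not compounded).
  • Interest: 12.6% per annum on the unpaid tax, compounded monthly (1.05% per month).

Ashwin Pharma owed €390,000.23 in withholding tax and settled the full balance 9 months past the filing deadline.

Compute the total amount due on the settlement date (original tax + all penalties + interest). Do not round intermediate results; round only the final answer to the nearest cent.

€548,366.76

Failure-to-file: 9 × 2% × €390,000.23 = €70,200.04…, capped at 15% × €390,000.23 = €58,500.03…
Failure-to-pay penalty: 9 × 1.75% × €390,000.23 = €61,425.04…
Interest: €390,000.23 × ((1 + 0.0105)^9 − 1) = €390,000.23 × 0.0985678… = €38,441.4601…
Total = €390,000.23 + €119,925.0707… + €38,441.4601… = €548,366.76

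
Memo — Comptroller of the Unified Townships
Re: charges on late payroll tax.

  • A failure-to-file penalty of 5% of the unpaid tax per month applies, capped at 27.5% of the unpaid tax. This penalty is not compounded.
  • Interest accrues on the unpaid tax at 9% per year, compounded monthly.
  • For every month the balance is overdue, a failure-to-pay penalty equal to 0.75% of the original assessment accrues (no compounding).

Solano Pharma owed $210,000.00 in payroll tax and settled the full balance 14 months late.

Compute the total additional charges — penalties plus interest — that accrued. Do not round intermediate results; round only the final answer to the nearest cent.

$102,957.86

Failure-to-file: 14 × 5% × $210,000.00 = $147,000.00, capped at 27.5% × $210,000.00 = $57,750.00
Failure-to-pay penalty: 14 × 0.75% × $210,000.00 = $22,050.00
Interest (9%/yr ÷ 12 = 0.75%/month): $210,000.00 × ((1 + 0.0075)^14 − 1) = $23,157.8608…
Penalties + interest = $79,800.0000 + $23,157.8608… = $102,957.86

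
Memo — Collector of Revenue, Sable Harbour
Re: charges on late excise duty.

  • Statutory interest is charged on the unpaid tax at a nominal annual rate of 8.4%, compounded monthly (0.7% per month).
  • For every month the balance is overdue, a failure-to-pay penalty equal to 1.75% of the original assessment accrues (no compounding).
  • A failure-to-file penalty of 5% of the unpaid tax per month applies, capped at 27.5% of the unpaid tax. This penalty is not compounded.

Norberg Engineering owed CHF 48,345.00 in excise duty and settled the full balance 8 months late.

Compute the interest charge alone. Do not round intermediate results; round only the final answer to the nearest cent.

CHF 2,774.59

Interest: CHF 48,345.00 × ((1 + 0.007)^8 − 1) = CHF 48,345.00 × 0.0573914… = CHF 2,774.5861…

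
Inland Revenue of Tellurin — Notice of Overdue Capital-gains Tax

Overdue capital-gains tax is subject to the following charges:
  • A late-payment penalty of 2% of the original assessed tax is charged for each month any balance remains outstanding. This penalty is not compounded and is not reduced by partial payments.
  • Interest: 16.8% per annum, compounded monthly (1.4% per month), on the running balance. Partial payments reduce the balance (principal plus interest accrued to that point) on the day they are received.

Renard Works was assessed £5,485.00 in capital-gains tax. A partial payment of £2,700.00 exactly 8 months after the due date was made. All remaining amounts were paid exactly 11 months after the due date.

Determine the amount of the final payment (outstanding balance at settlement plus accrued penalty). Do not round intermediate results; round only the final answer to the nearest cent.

£4,783.08

Balance at month 8: £5,485.0000 × (1 + 0.014)^8 = £6,130.2794…
After £2,700.00 payment: £6,130.2794… − £2,700.00 = £3,430.2794…
Balance at month 11: £3,430.2794… × (1 + 0.014)^3 = £3,576.3776…
Penalty: 11 × 2% × £5,485.00 = £1,206.70
Final settlement = outstanding balance + penalty = £3,576.3776… + £1,206.70 = £4,783.08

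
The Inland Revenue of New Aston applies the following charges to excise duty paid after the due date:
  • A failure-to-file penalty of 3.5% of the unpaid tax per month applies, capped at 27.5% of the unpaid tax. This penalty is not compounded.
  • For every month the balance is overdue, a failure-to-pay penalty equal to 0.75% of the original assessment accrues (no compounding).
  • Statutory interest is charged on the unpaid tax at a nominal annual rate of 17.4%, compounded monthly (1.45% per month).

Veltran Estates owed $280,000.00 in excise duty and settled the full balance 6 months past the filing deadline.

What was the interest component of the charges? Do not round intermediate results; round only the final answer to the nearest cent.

$25,260.31

Interest: $280,000.00 × ((1 + 0.0145)^6 − 1) = $280,000.00 × 0.0902154… = $25,260.3090…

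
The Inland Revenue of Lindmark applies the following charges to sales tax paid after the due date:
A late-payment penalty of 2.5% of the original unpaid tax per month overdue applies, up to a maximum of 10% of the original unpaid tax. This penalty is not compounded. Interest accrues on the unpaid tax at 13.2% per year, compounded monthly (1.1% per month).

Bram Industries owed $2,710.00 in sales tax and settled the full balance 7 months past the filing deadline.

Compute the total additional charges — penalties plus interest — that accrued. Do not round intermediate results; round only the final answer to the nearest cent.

$486.68

Penalty (uncapped): 7 × 2.5% × $2,710.00 = $474.25; cap = 10% × $2,710.00 = $271.00 → penalty = $271.00
Interest: $2,710.00 × ((1 + 0.011)^7 − 1) = $2,710.00 × 0.0795881… = $215.6838…
Penalties + interest = $271.0000 + $215.6838… = $486.68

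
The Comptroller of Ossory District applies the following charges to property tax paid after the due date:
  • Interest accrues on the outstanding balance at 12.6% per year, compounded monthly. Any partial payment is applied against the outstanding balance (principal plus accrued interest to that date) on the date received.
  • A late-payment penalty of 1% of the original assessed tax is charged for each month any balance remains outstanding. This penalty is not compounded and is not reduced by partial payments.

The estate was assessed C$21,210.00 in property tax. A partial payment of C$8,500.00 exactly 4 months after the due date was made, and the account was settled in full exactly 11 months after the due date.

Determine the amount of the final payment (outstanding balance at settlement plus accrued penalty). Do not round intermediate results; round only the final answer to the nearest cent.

C$16,980.83

Monthly rate = 12.6% ÷ 12 = 1.05%
Balance at month 4: C$21,210.0000 × (1 + 0.0105)^4 = C$22,114.9489…
After C$8,500.00 payment: C$22,114.9489… − C$8,500.00 = C$13,614.9489…
Balance at month 11: C$13,614.9489… × (1 + 0.0105)^7 = C$14,647.7271…
Penalty: 11 × 1% × C$21,210.00 = C$2,333.10
Final settlement = outstanding balance + penalty = C$14,647.7271… + C$2,333.10 = C$16,980.83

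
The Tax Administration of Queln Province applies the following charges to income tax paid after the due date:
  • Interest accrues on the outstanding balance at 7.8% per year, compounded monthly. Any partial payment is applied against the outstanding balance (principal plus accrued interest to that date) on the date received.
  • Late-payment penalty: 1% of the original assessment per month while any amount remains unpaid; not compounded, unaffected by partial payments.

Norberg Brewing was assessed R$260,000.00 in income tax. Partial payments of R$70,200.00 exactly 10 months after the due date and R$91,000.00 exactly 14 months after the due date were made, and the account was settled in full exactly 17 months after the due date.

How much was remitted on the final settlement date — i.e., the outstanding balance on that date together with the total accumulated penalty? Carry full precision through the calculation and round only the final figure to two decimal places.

R$168,230.51

Monthly rate = 7.8% ÷ 12 = 0.65%
Balance at month 10: R$260,000.0000 × (1 + 0.0065)^10 = R$277,402.9915…
After R$70,200.00 payment: R$277,402.9915… − R$70,200.00 = R$207,202.9915…
Balance at month 14: R$207,202.9915… × (1 + 0.0065)^4 = R$212,643.0232…
After R$91,000.00 payment: R$212,643.0232… − R$91,000.00 = R$121,643.0232…
Balance at month 17: R$121,643.0232… × (1 + 0.0065)^3 = R$124,030.5139…
Penalty: 17 × 1% × R$260,000.00 = R$44,200.00
Final settlement = outstanding balance + penalty = R$124,030.5139… + R$44,200.00 = R$168,230.51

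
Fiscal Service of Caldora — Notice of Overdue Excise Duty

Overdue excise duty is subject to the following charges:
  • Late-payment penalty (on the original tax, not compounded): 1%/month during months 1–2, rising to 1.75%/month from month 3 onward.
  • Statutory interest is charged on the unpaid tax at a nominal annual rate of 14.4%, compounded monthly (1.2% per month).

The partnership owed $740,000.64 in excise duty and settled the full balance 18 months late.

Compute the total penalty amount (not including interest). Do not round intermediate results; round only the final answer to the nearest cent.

$222,000.19

Penalty, months 1–2: 2 × 1% × $740,000.64 = $14,800.01…
Penalty, months 3–18: 16 × 1.75% × $740,000.64 = $207,200.18…
Total penalty = $14,800.01… + $207,200.18… = $222,000.19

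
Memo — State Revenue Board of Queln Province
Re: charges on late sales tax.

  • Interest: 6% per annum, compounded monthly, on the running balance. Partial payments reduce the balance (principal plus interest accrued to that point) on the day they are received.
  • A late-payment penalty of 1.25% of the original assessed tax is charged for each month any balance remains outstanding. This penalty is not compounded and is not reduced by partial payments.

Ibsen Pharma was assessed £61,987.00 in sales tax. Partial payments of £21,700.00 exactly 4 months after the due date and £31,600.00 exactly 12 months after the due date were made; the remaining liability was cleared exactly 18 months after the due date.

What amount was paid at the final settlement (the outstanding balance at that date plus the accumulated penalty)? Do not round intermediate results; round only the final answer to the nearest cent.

Monthly rate = 6% ÷ 12 = 0.5%
Balance at month 4: £61,987.0000 × (1 + 0.005)^4 = £63,236.0691…
After £21,700.00 payment: £63,236.0691… − £21,700.00 = £41,536.0691…
Balance at month 12: £41,536.0691… × (1 + 0.005)^8 = £43,226.8797…
After £31,600.00 payment: £43,226.8797… − £31,600.00 = £11,626.8797…
Balance at month 18: £11,626.8797… × (1 + 0.005)^6 = £11,980.0753…
Penalty: 18 × 1.25% × £61,987.00 = £13,947.08…
Final settlement = outstanding balance + penalty = £11,980.0753… + £13,947.08… = £25,927.15

£25,927.15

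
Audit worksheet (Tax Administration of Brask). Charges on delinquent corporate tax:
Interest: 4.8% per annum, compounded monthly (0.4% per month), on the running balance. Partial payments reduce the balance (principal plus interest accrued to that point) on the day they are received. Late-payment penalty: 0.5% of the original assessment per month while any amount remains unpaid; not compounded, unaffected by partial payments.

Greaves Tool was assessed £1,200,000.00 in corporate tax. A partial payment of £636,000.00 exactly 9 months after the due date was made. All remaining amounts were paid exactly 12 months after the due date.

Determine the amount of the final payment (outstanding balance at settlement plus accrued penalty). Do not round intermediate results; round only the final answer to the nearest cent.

Balance at month 9: £1,200,000.0000 × (1 + 0.004)^9 = £1,243,897.6901…
After £636,000.00 payment: £1,243,897.6901… − £636,000.00 = £607,897.6901…
Balance at month 12: £607,897.6901… × (1 + 0.004)^3 = £615,221.6803…
Penalty: 12 × 0.5% × £1,200,000.00 = £72,000.00
Final settlement = outstanding balance + penalty = £615,221.6803… + £72,000.00 = £687,221.68

£687,221.68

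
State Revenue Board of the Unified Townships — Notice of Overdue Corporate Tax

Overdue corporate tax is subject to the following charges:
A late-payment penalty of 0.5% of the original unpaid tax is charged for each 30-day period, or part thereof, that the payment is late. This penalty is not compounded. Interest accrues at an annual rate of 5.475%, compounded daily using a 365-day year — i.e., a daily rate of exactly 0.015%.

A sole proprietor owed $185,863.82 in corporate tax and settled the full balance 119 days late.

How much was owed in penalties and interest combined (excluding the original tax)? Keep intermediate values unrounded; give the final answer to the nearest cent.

$7,064.48

Penalty periods: ⌈119/30⌉ = 4; penalty = 4 × 0.5% × $185,863.82 = $3,717.28…
Interest: $185,863.82 × ((1 + 0.00015)^119 − 1) = $185,863.82 × 0.01800890… = $3,347.2031…
Penalties + interest = $3,717.2764 + $3,347.2031… = $7,064.48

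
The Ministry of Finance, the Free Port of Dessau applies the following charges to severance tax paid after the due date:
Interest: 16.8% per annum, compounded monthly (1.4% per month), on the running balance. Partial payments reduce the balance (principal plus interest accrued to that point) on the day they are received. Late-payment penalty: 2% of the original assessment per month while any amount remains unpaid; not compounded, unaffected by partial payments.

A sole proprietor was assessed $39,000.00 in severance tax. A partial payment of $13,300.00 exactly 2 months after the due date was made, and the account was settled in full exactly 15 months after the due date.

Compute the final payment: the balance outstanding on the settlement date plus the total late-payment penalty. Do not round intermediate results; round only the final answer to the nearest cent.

$43,808.68

Balance at month 2: $39,000.0000 × (1 + 0.014)^2 = $40,099.6440
After $13,300.00 payment: $40,099.6440 − $13,300.00 = $26,799.6440
Balance at month 15: $26,799.6440 × (1 + 0.014)^13 = $32,108.6791…
Penalty: 15 × 2% × $39,000.00 = $11,700.00
Final settlement = outstanding balance + penalty = $32,108.6791… + $11,700.00 = $43,808.68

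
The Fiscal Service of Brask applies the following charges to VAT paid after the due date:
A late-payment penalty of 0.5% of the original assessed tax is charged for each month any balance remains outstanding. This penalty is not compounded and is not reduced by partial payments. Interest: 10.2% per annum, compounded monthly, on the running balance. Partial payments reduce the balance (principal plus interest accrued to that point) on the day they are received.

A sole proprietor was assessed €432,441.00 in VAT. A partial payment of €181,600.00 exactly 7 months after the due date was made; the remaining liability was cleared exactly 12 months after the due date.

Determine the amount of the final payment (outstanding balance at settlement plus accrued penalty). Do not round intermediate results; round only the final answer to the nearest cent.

€315,167.77

Monthly rate = 10.2% ÷ 12 = 0.85%
Balance at month 7: €432,441.0000 × (1 + 0.0085)^7 = €458,836.7351…
After €181,600.00 payment: €458,836.7351… − €181,600.00 = €277,236.7351…
Balance at month 12: €277,236.7351… × (1 + 0.0085)^5 = €289,221.3097…
Penalty: 12 × 0.5% × €432,441.00 = €25,946.46
Final settlement = outstanding balance + penalty = €289,221.3097… + €25,946.46 = €315,167.77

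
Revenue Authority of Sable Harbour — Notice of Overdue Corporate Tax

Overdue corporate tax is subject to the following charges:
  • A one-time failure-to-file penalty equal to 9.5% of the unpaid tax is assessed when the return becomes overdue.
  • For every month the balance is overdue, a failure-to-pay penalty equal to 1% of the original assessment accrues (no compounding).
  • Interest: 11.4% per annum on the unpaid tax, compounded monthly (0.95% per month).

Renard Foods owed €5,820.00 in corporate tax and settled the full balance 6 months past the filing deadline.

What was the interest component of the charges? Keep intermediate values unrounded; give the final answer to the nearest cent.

Interest: €5,820.00 × ((1 + 0.0095)^6 − 1) = €5,820.00 × 0.0583710… = €339.7193…

€339.72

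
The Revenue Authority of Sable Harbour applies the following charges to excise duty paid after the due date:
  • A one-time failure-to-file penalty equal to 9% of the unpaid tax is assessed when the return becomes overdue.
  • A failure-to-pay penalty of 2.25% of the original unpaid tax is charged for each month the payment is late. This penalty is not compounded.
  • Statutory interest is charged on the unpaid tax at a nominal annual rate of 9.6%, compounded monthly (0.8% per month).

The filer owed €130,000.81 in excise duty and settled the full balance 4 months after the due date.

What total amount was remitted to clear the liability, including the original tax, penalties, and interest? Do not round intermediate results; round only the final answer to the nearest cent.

€157,611.17

Failure-to-file penalty: 9% × €130,000.81 = €11,700.07…
Failure-to-pay penalty: 4 × 2.25% × €130,000.81 = €11,700.07…
Interest: €130,000.81 × ((1 + 0.008)^4 − 1) = €130,000.81 × 0.0323861… = €4,210.2130…
Total = €130,000.81 + €23,400.1458 + €4,210.2130… = €157,611.17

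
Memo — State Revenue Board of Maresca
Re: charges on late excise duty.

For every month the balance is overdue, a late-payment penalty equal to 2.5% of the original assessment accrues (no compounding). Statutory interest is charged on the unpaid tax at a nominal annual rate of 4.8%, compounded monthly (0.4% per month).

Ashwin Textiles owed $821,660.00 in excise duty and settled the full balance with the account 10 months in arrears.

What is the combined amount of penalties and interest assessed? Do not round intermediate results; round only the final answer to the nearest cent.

Late-payment penalty = 2.5% × $821,660.00 × 10 mo = $205,415.00
Interest: $821,660.00 × ((1 + 0.004)^10 − 1) = $821,660.00 × 0.0407277… = $33,464.3499…
Penalties + interest = $205,415.0000 + $33,464.3499… = $238,879.35

$238,879.35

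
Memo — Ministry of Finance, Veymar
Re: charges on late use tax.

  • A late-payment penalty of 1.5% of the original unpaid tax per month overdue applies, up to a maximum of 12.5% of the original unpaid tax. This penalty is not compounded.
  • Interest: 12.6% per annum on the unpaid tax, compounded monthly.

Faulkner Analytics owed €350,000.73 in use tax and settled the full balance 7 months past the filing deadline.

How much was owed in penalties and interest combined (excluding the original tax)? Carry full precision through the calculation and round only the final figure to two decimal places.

€63,299.80

Penalty: 7 × 1.5% × €350,000.73 = €36,750.08… (below the 12.5% cap of €43,750.09…)
Interest (12.6%/yr ÷ 12 = 1.05%/month): €350,000.73 × ((1 + 0.0105)^7 − 1) = €26,549.7236…
Penalties + interest = €36,750.0767… + €26,549.7236… = €63,299.80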